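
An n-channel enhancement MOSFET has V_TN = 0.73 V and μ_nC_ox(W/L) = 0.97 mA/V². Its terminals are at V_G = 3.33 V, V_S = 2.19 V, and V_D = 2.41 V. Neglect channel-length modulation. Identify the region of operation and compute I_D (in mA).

Triode; I_D = 0.0640 mA

V_GS = V_G − V_S = 3.33 − 2.19 = 1.14 V; V_DS = V_D − V_S = 2.41 − 2.19 = 0.22 V.
V_ov = V_GS − V_TN = 1.14 − 0.73 = 0.41 V.
Since V_DS = 0.22 V < V_ov = 0.41 V, the device is in the triode region.
I_D = k_n [V_ov · V_DS − ½ V_DS²] = 0.97 × [0.41 × 0.22 − 0.5 × 0.22²] = 0.064 mA.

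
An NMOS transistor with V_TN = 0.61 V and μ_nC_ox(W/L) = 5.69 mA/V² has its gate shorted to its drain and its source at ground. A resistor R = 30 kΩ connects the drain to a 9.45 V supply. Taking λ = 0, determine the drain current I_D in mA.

I_D = 0.284 mA

With gate tied to drain, V_GS = V_DS ≥ V_GS − V_TN, so the device is in saturation.
KCL at the drain: ½ k_n (V_GS − V_TN)² = (V_DD − V_GS)/R.
Let x = V_GS − 0.61. Then 85.4 x² + x − 8.84 = 0, giving x = 0.316 V (positive root), so V_GS = 0.926 V.
I_D = (V_DD − V_GS)/R = (9.45 − 0.926) / 30 = 0.284 mA.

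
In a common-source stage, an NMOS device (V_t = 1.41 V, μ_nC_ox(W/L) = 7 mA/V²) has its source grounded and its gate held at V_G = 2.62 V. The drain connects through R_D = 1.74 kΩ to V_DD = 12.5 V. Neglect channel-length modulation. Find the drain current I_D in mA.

I_D = 5.12 mA

V_GS = V_G = 2.62 V, so V_ov = 2.62 − 1.41 = 1.21 V.
Assume saturation: I_D = ½ k_n V_ov² = 0.5 × 7 × 1.21² = 5.12 mA, giving V_DS = V_DD − I_D R_D = 12.5 − 5.12 × 1.74 = 3.58 V.
V_DS = 3.58 V ≥ V_ov = 1.21 V, confirming saturation.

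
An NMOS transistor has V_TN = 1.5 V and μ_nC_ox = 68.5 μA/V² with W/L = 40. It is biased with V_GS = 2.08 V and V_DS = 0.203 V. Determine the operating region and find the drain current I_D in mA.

Triode; I_D = 0.266 mA

k_n = μ_nC_ox · (W/L) = 2.74 mA/V².
V_ov = V_GS − V_TN = 2.08 − 1.5 = 0.58 V.
Since V_DS = 0.203 V < V_ov = 0.58 V, the device is in the triode region.
I_D = k_n [V_ov · V_DS − ½ V_DS²] = 2.74 × [0.58 × 0.203 − 0.5 × 0.203²] = 0.266 mA.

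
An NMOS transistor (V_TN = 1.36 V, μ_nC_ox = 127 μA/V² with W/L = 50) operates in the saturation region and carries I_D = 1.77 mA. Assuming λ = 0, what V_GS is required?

k_n = μ_nC_ox · (W/L) = 6.35 mA/V².
In saturation I_D = ½ k_n (V_GS − V_TN)², so V_GS − V_TN = √(2 I_D / k_n) = √(2 × 1.77 / 6.35) = 0.747 V.
V_GS = 1.36 + 0.747 = 2.11 V.

V_GS = 2.11 V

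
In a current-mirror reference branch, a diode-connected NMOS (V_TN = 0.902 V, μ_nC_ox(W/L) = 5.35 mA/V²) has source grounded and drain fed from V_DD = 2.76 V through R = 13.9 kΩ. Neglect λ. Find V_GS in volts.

With gate tied to drain, V_GS = V_DS ≥ V_GS − V_TN, so the device is in saturation.
KCL at the drain: ½ k_n (V_GS − V_TN)² = (V_DD − V_GS)/R.
Let x = V_GS − 0.902. Then 37.2 x² + x − 1.858 = 0, giving x = 0.21 V (positive root), so V_GS = 1.11 V.
I_D = (V_DD − V_GS)/R = (2.76 − 1.11) / 13.9 = 0.119 mA.

V_GS = 1.11 V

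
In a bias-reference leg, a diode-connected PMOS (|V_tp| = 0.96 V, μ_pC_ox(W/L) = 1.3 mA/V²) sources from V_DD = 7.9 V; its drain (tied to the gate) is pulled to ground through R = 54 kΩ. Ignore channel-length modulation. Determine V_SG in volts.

With gate tied to drain, V_SG = V_SD ≥ V_SG − |V_tp|, so the device is in saturation.
KCL at the drain: ½ k_p (V_SG − |V_tp|)² = (V_DD − V_SG)/R.
Let x = V_SG − 0.96. Then 35.1 x² + x − 6.94 = 0, giving x = 0.431 V (positive root), so V_SG = 1.39 V.
I_D = (V_DD − V_SG)/R = (7.9 − 1.39) / 54 = 0.121 mA.

V_SG = 1.39 V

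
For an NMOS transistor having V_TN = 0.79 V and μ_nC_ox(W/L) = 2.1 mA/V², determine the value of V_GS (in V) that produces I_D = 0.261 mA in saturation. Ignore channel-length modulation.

V_GS = 1.29 V

In saturation I_D = ½ k_n (V_GS − V_TN)², so V_GS − V_TN = √(2 I_D / k_n) = √(2 × 0.261 / 2.1) = 0.499 V.
V_GS = 0.79 + 0.499 = 1.29 V.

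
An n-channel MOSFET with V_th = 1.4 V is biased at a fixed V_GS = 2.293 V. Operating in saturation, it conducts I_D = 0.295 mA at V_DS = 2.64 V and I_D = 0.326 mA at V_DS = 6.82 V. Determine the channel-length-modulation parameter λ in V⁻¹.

λ = 0.0269 V⁻¹

With V_GS fixed, I_D ∝ (1 + λ V_DS) in saturation, so I_D2/I_D1 = (1 + λ V_DS2)/(1 + λ V_DS1).
0.326/0.295 = 1.105 = (1 + 6.82 λ)/(1 + 2.64 λ).
Solving: λ (I_D1 V_DS2 − I_D2 V_DS1) = I_D2 − I_D1, so λ = (0.326 − 0.295) / (0.295 × 6.82 − 0.326 × 2.64) = 0.031 / 1.15 = 0.0269 V⁻¹.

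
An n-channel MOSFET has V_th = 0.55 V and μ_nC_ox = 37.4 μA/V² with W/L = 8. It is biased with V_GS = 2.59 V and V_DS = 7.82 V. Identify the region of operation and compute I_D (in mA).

Saturation; I_D = 0.623 mA

k_n = μ_nC_ox · (W/L) = 0.2992 mA/V².
V_ov = V_GS − V_th = 2.59 − 0.55 = 2.04 V.
Since V_DS = 7.82 V ≥ V_ov = 2.04 V, the device is in saturation.
I_D = ½ k_n V_ov² = 0.5 × 0.2992 × 2.04² = 0.623 mA.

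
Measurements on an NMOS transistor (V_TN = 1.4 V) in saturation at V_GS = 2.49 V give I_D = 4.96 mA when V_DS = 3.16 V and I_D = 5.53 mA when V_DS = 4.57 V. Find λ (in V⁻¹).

With V_GS fixed, I_D ∝ (1 + λ V_DS) in saturation, so I_D2/I_D1 = (1 + λ V_DS2)/(1 + λ V_DS1).
5.53/4.96 = 1.115 = (1 + 4.57 λ)/(1 + 3.16 λ).
Solving: λ (I_D1 V_DS2 − I_D2 V_DS1) = I_D2 − I_D1, so λ = (5.53 − 4.96) / (4.96 × 4.57 − 5.53 × 3.16) = 0.57 / 5.19 = 0.11 V⁻¹.

λ = 0.110 V⁻¹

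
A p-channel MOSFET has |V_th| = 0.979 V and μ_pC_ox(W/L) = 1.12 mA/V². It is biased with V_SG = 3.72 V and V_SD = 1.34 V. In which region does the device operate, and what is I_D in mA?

Triode; I_D = 3.11 mA

V_ov = V_SG − |V_th| = 3.72 − 0.979 = 2.74 V.
Since V_SD = 1.34 V < V_ov = 2.74 V, the device is in the triode region.
I_D = k_p [V_ov · V_SD − ½ V_SD²] = 1.12 × [2.74 × 1.34 − 0.5 × 1.34²] = 3.11 mA.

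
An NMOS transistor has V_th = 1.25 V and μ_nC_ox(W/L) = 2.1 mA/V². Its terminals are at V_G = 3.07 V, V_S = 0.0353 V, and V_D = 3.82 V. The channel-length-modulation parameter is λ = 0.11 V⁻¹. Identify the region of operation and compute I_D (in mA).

Saturation; I_D = 4.74 mA

V_GS = V_G − V_S = 3.07 − 0.0353 = 3.03 V; V_DS = V_D − V_S = 3.82 − 0.0353 = 3.78 V.
V_ov = V_GS − V_th = 3.03 − 1.25 = 1.78 V.
Since V_DS = 3.78 V ≥ V_ov = 1.78 V, the device is in saturation.
I_D = ½ k_n V_ov² (1 + λ V_DS) = 0.5 × 2.1 × 1.78² × (1 + 0.11 × 3.78) = 4.74 mA.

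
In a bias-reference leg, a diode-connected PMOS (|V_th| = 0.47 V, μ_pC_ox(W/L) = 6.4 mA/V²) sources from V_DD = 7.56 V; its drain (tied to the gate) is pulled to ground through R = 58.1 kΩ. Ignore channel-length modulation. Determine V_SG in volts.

With gate tied to drain, V_SG = V_SD ≥ V_SG − |V_th|, so the device is in saturation.
KCL at the drain: ½ k_p (V_SG − |V_th|)² = (V_DD − V_SG)/R.
Let x = V_SG − 0.47. Then 186 x² + x − 7.09 = 0, giving x = 0.193 V (positive root), so V_SG = 0.663 V.
I_D = (V_DD − V_SG)/R = (7.56 − 0.663) / 58.1 = 0.119 mA.

V_SG = 0.663 V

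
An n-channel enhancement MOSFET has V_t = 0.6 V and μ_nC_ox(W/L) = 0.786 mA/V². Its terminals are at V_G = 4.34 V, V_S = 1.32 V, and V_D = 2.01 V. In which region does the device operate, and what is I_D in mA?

Triode; I_D = 1.13 mA

V_GS = V_G − V_S = 4.34 − 1.32 = 3.02 V; V_DS = V_D − V_S = 2.01 − 1.32 = 0.69 V.
V_ov = V_GS − V_t = 3.02 − 0.6 = 2.42 V.
Since V_DS = 0.69 V < V_ov = 2.42 V, the device is in the triode region.
I_D = k_n [V_ov · V_DS − ½ V_DS²] = 0.786 × [2.42 × 0.69 − 0.5 × 0.69²] = 1.13 mA.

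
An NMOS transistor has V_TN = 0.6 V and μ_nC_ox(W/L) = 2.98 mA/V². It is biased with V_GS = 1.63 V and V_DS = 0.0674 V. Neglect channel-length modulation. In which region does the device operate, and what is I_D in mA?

Triode; I_D = 0.200 mA

V_ov = V_GS − V_TN = 1.63 − 0.6 = 1.03 V.
Since V_DS = 0.0674 V < V_ov = 1.03 V, the device is in the triode region.
I_D = k_n [V_ov · V_DS − ½ V_DS²] = 2.98 × [1.03 × 0.0674 − 0.5 × 0.0674²] = 0.2 mA.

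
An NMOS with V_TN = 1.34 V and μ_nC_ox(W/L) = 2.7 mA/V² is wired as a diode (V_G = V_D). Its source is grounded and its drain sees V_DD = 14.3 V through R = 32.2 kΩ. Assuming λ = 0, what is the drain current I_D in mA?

With gate tied to drain, V_GS = V_DS ≥ V_GS − V_TN, so the device is in saturation.
KCL at the drain: ½ k_n (V_GS − V_TN)² = (V_DD − V_GS)/R.
Let x = V_GS − 1.34. Then 43.5 x² + x − 12.96 = 0, giving x = 0.535 V (positive root), so V_GS = 1.87 V.
I_D = (V_DD − V_GS)/R = (14.3 − 1.87) / 32.2 = 0.386 mA.

I_D = 0.386 mA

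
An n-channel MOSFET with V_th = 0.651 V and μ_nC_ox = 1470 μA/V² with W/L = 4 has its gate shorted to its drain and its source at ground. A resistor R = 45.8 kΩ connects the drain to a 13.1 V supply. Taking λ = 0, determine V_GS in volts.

With gate tied to drain, V_GS = V_DS ≥ V_GS − V_th, so the device is in saturation.
k_n = μ_nC_ox · (W/L) = 5.88 mA/V².
KCL at the drain: ½ k_n (V_GS − V_th)² = (V_DD − V_GS)/R.
Let x = V_GS − 0.651. Then 135 x² + x − 12.45 = 0, giving x = 0.3 V (positive root), so V_GS = 0.951 V.
I_D = (V_DD − V_GS)/R = (13.1 − 0.951) / 45.8 = 0.265 mA.

V_GS = 0.951 V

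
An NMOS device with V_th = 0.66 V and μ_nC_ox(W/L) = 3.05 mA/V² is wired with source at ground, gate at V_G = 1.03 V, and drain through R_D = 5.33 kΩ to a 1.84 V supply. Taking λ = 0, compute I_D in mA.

I_D = 0.209 mA

V_GS = V_G = 1.03 V, so V_ov = 1.03 − 0.66 = 0.37 V.
Assume saturation: I_D = ½ k_n V_ov² = 0.5 × 3.05 × 0.37² = 0.209 mA, giving V_DS = V_DD − I_D R_D = 1.84 − 0.209 × 5.33 = 0.727 V.
V_DS = 0.727 V ≥ V_ov = 0.37 V, confirming saturation.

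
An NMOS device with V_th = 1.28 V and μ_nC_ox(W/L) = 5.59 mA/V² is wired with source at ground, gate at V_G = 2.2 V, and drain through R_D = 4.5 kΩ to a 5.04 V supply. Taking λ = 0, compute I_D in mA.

V_GS = V_G = 2.2 V, so V_ov = 2.2 − 1.28 = 0.92 V.
Assume saturation: I_D = ½ k_n V_ov² = 0.5 × 5.59 × 0.92² = 2.37 mA, giving V_DS = V_DD − I_D R_D = 5.04 − 2.37 × 4.5 = -5.61 V.
But -5.61 V < V_ov = 0.92 V, so the device is actually in triode.
In triode I_D = k_n[V_ov V_DS − ½ V_DS²] and I_D = (V_DD − V_DS)/R_D. Equating: 12.6 V_DS² − 24.14 V_DS + 5.04 = 0, giving V_DS = 0.238 V (the root below V_ov).
I_D = (5.04 − 0.238) / 4.5 = 1.07 mA.

I_D = 1.07 mA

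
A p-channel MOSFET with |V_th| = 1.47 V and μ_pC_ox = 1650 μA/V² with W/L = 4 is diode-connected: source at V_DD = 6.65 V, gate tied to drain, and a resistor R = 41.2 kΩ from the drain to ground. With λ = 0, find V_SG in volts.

With gate tied to drain, V_SG = V_SD ≥ V_SG − |V_th|, so the device is in saturation.
k_p = μ_pC_ox · (W/L) = 6.6 mA/V².
KCL at the drain: ½ k_p (V_SG − |V_th|)² = (V_DD − V_SG)/R.
Let x = V_SG − 1.47. Then 136 x² + x − 5.18 = 0, giving x = 0.192 V (positive root), so V_SG = 1.66 V.
I_D = (V_DD − V_SG)/R = (6.65 − 1.66) / 41.2 = 0.121 mA.

V_SG = 1.66 V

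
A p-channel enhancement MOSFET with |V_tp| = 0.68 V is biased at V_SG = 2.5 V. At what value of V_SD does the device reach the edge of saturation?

V_SD,sat = 1.82 V

The boundary between triode and saturation is V_SD = V_SG − |V_tp| = V_ov.
V_ov = 2.5 − 0.68 = 1.82 V.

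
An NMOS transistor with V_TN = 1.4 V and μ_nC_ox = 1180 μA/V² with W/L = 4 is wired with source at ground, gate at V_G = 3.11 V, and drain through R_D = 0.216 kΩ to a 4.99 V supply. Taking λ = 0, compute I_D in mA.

I_D = 6.90 mA

V_GS = V_G = 3.11 V, so V_ov = 3.11 − 1.4 = 1.71 V.
k_n = μ_nC_ox · (W/L) = 4.72 mA/V².
Assume saturation: I_D = ½ k_n V_ov² = 0.5 × 4.72 × 1.71² = 6.9 mA, giving V_DS = V_DD − I_D R_D = 4.99 − 6.9 × 0.216 = 3.5 V.
V_DS = 3.5 V ≥ V_ov = 1.71 V, confirming saturation.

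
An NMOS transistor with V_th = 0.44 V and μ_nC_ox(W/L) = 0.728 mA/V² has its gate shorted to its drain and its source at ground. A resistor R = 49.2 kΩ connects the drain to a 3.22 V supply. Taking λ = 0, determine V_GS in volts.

V_GS = 0.807 V

With gate tied to drain, V_GS = V_DS ≥ V_GS − V_th, so the device is in saturation.
KCL at the drain: ½ k_n (V_GS − V_th)² = (V_DD − V_GS)/R.
Let x = V_GS − 0.44. Then 17.9 x² + x − 2.78 = 0, giving x = 0.367 V (positive root), so V_GS = 0.807 V.
I_D = (V_DD − V_GS)/R = (3.22 − 0.807) / 49.2 = 0.049 mA.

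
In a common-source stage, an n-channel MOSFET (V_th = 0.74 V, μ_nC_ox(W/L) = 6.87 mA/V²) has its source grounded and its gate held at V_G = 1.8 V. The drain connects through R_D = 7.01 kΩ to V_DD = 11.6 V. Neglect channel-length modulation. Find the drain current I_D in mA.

I_D = 1.62 mA

V_GS = V_G = 1.8 V, so V_ov = 1.8 − 0.74 = 1.06 V.
Assume saturation: I_D = ½ k_n V_ov² = 0.5 × 6.87 × 1.06² = 3.86 mA, giving V_DS = V_DD − I_D R_D = 11.6 − 3.86 × 7.01 = -15.5 V.
But -15.5 V < V_ov = 1.06 V, so the device is actually in triode.
In triode I_D = k_n[V_ov V_DS − ½ V_DS²] and I_D = (V_DD − V_DS)/R_D. Equating: 24.1 V_DS² − 52.05 V_DS + 11.6 = 0, giving V_DS = 0.252 V (the root below V_ov).
I_D = (11.6 − 0.252) / 7.01 = 1.62 mA.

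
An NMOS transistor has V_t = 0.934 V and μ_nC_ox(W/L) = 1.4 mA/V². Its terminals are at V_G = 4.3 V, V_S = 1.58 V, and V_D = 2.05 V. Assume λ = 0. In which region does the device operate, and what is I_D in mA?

Triode; I_D = 1.02 mA

V_GS = V_G − V_S = 4.3 − 1.58 = 2.72 V; V_DS = V_D − V_S = 2.05 − 1.58 = 0.47 V.
V_ov = V_GS − V_t = 2.72 − 0.934 = 1.79 V.
Since V_DS = 0.47 V < V_ov = 1.79 V, the device is in the triode region.
I_D = k_n [V_ov · V_DS − ½ V_DS²] = 1.4 × [1.79 × 0.47 − 0.5 × 0.47²] = 1.02 mA.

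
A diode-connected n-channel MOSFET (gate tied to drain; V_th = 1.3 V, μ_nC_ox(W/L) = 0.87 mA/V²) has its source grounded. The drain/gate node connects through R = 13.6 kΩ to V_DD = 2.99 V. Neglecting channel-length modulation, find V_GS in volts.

V_GS = 1.76 V

With gate tied to drain, V_GS = V_DS ≥ V_GS − V_th, so the device is in saturation.
KCL at the drain: ½ k_n (V_GS − V_th)² = (V_DD − V_GS)/R.
Let x = V_GS − 1.3. Then 5.92 x² + x − 1.69 = 0, giving x = 0.457 V (positive root), so V_GS = 1.76 V.
I_D = (V_DD − V_GS)/R = (2.99 − 1.76) / 13.6 = 0.0907 mA.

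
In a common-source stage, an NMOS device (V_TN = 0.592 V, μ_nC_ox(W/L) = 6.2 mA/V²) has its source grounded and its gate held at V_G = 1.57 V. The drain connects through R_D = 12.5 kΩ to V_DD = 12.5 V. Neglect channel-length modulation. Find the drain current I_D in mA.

I_D = 0.986 mA

V_GS = V_G = 1.57 V, so V_ov = 1.57 − 0.592 = 0.978 V.
Assume saturation: I_D = ½ k_n V_ov² = 0.5 × 6.2 × 0.978² = 2.97 mA, giving V_DS = V_DD − I_D R_D = 12.5 − 2.97 × 12.5 = -24.6 V.
But -24.6 V < V_ov = 0.978 V, so the device is actually in triode.
In triode I_D = k_n[V_ov V_DS − ½ V_DS²] and I_D = (V_DD − V_DS)/R_D. Equating: 38.8 V_DS² − 76.8 V_DS + 12.5 = 0, giving V_DS = 0.179 V (the root below V_ov).
I_D = (12.5 − 0.179) / 12.5 = 0.986 mA.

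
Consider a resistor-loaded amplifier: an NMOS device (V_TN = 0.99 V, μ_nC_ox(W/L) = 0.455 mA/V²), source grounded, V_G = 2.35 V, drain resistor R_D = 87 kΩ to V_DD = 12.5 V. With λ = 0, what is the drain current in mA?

I_D = 0.141 mA

V_GS = V_G = 2.35 V, so V_ov = 2.35 − 0.99 = 1.36 V.
Assume saturation: I_D = ½ k_n V_ov² = 0.5 × 0.455 × 1.36² = 0.421 mA, giving V_DS = V_DD − I_D R_D = 12.5 − 0.421 × 87 = -24.1 V.
But -24.1 V < V_ov = 1.36 V, so the device is actually in triode.
In triode I_D = k_n[V_ov V_DS − ½ V_DS²] and I_D = (V_DD − V_DS)/R_D. Equating: 19.8 V_DS² − 54.84 V_DS + 12.5 = 0, giving V_DS = 0.251 V (the root below V_ov).
I_D = (12.5 − 0.251) / 87 = 0.141 mA.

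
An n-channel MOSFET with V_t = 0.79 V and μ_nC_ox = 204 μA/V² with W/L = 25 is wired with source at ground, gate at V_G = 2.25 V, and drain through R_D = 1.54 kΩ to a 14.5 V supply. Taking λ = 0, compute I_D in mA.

I_D = 5.44 mA

V_GS = V_G = 2.25 V, so V_ov = 2.25 − 0.79 = 1.46 V.
k_n = μ_nC_ox · (W/L) = 5.1 mA/V².
Assume saturation: I_D = ½ k_n V_ov² = 0.5 × 5.1 × 1.46² = 5.44 mA, giving V_DS = V_DD − I_D R_D = 14.5 − 5.44 × 1.54 = 6.13 V.
V_DS = 6.13 V ≥ V_ov = 1.46 V, confirming saturation.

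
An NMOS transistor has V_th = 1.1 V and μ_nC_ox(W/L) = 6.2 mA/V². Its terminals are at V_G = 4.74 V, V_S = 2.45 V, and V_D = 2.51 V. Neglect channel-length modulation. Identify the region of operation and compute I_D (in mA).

V_GS = V_G − V_S = 4.74 − 2.45 = 2.29 V; V_DS = V_D − V_S = 2.51 − 2.45 = 0.06 V.
V_ov = V_GS − V_th = 2.29 − 1.1 = 1.19 V.
Since V_DS = 0.06 V < V_ov = 1.19 V, the device is in the triode region.
I_D = k_n [V_ov · V_DS − ½ V_DS²] = 6.2 × [1.19 × 0.06 − 0.5 × 0.06²] = 0.432 mA.

Triode; I_D = 0.432 mA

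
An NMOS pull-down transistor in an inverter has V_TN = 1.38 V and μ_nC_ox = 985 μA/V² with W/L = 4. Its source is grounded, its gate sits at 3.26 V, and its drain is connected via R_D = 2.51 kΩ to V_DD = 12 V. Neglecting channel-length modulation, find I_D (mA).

V_GS = V_G = 3.26 V, so V_ov = 3.26 − 1.38 = 1.88 V.
k_n = μ_nC_ox · (W/L) = 3.94 mA/V².
Assume saturation: I_D = ½ k_n V_ov² = 0.5 × 3.94 × 1.88² = 6.96 mA, giving V_DS = V_DD − I_D R_D = 12 − 6.96 × 2.51 = -5.48 V.
But -5.48 V < V_ov = 1.88 V, so the device is actually in triode.
In triode I_D = k_n[V_ov V_DS − ½ V_DS²] and I_D = (V_DD − V_DS)/R_D. Equating: 4.94 V_DS² − 19.59 V_DS + 12 = 0, giving V_DS = 0.757 V (the root below V_ov).
I_D = (12 − 0.757) / 2.51 = 4.48 mA.

I_D = 4.48 mA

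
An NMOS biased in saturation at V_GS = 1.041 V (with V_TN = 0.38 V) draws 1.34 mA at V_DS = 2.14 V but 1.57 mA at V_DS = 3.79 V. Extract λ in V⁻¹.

With V_GS fixed, I_D ∝ (1 + λ V_DS) in saturation, so I_D2/I_D1 = (1 + λ V_DS2)/(1 + λ V_DS1).
1.57/1.34 = 1.172 = (1 + 3.79 λ)/(1 + 2.14 λ).
Solving: λ (I_D1 V_DS2 − I_D2 V_DS1) = I_D2 − I_D1, so λ = (1.57 − 1.34) / (1.34 × 3.79 − 1.57 × 2.14) = 0.23 / 1.72 = 0.134 V⁻¹.

λ = 0.134 V⁻¹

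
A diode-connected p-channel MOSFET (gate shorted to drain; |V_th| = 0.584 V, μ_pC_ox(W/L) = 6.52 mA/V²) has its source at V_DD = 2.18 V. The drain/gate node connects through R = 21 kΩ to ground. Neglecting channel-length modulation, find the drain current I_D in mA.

I_D = 0.0691 mA

With gate tied to drain, V_SG = V_SD ≥ V_SG − |V_th|, so the device is in saturation.
KCL at the drain: ½ k_p (V_SG − |V_th|)² = (V_DD − V_SG)/R.
Let x = V_SG − 0.584. Then 68.5 x² + x − 1.596 = 0, giving x = 0.146 V (positive root), so V_SG = 0.73 V.
I_D = (V_DD − V_SG)/R = (2.18 − 0.73) / 21 = 0.0691 mA.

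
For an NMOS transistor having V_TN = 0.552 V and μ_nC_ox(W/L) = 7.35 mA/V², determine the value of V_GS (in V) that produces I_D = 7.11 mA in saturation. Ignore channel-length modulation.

V_GS = 1.94 V

In saturation I_D = ½ k_n (V_GS − V_TN)², so V_GS − V_TN = √(2 I_D / k_n) = √(2 × 7.11 / 7.35) = 1.39 V.
V_GS = 0.552 + 1.39 = 1.94 V.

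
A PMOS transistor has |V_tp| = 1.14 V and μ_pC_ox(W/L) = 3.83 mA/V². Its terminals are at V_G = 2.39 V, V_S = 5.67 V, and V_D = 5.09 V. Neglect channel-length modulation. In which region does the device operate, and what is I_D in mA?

Triode; I_D = 4.11 mA

V_SG = V_S − V_G = 5.67 − 2.39 = 3.28 V; V_SD = V_S − V_D = 5.67 − 5.09 = 0.58 V.
V_ov = V_SG − |V_tp| = 3.28 − 1.14 = 2.14 V.
Since V_SD = 0.58 V < V_ov = 2.14 V, the device is in the triode region.
I_D = k_p [V_ov · V_SD − ½ V_SD²] = 3.83 × [2.14 × 0.58 − 0.5 × 0.58²] = 4.11 mA.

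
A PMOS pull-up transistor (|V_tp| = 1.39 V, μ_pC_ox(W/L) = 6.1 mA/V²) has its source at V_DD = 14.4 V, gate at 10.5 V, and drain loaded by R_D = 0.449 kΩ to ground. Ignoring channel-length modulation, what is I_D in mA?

V_SG = V_DD − V_G = 14.4 − 10.5 = 3.9 V, so V_ov = 3.9 − 1.39 = 2.51 V.
Assume saturation: I_D = ½ k_p V_ov² = 0.5 × 6.1 × 2.51² = 19.2 mA, giving V_SD = V_DD − I_D R_D = 14.4 − 19.2 × 0.449 = 5.77 V.
V_SD = 5.77 V ≥ V_ov = 2.51 V, confirming saturation.

I_D = 19.2 mA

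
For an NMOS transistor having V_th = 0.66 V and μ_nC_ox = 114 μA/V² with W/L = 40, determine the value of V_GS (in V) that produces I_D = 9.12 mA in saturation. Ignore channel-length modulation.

V_GS = 2.66 V

k_n = μ_nC_ox · (W/L) = 4.56 mA/V².
In saturation I_D = ½ k_n (V_GS − V_th)², so V_GS − V_th = √(2 I_D / k_n) = √(2 × 9.12 / 4.56) = 2 V.
V_GS = 0.66 + 2 = 2.66 V.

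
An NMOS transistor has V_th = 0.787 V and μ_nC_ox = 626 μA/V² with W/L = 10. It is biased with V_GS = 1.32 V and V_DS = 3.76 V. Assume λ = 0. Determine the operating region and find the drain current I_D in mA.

k_n = μ_nC_ox · (W/L) = 6.26 mA/V².
V_ov = V_GS − V_th = 1.32 − 0.787 = 0.533 V.
Since V_DS = 3.76 V ≥ V_ov = 0.533 V, the device is in saturation.
I_D = ½ k_n V_ov² = 0.5 × 6.26 × 0.533² = 0.889 mA.

Saturation; I_D = 0.889 mA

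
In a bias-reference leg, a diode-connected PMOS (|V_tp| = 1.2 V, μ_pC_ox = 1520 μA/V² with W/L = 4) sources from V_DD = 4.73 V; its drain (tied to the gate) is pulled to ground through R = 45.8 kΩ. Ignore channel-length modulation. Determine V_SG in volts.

V_SG = 1.36 V

With gate tied to drain, V_SG = V_SD ≥ V_SG − |V_tp|, so the device is in saturation.
k_p = μ_pC_ox · (W/L) = 6.08 mA/V².
KCL at the drain: ½ k_p (V_SG − |V_tp|)² = (V_DD − V_SG)/R.
Let x = V_SG − 1.2. Then 139 x² + x − 3.53 = 0, giving x = 0.156 V (positive root), so V_SG = 1.36 V.
I_D = (V_DD − V_SG)/R = (4.73 − 1.36) / 45.8 = 0.0737 mA.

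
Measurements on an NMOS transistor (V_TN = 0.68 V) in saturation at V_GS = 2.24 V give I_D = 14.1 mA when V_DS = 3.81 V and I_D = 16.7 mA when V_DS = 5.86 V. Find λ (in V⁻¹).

λ = 0.137 V⁻¹

With V_GS fixed, I_D ∝ (1 + λ V_DS) in saturation, so I_D2/I_D1 = (1 + λ V_DS2)/(1 + λ V_DS1).
16.7/14.1 = 1.184 = (1 + 5.86 λ)/(1 + 3.81 λ).
Solving: λ (I_D1 V_DS2 − I_D2 V_DS1) = I_D2 − I_D1, so λ = (16.7 − 14.1) / (14.1 × 5.86 − 16.7 × 3.81) = 2.6 / 19 = 0.137 V⁻¹.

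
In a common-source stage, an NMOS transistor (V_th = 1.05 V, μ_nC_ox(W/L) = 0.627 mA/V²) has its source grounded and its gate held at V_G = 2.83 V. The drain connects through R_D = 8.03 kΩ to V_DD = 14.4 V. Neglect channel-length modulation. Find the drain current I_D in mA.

I_D = 0.993 mA

V_GS = V_G = 2.83 V, so V_ov = 2.83 − 1.05 = 1.78 V.
Assume saturation: I_D = ½ k_n V_ov² = 0.5 × 0.627 × 1.78² = 0.993 mA, giving V_DS = V_DD − I_D R_D = 14.4 − 0.993 × 8.03 = 6.42 V.
V_DS = 6.42 V ≥ V_ov = 1.78 V, confirming saturation.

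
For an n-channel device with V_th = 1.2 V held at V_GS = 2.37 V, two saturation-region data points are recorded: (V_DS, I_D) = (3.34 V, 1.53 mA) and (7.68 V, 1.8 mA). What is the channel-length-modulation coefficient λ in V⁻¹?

λ = 0.0471 V⁻¹

With V_GS fixed, I_D ∝ (1 + λ V_DS) in saturation, so I_D2/I_D1 = (1 + λ V_DS2)/(1 + λ V_DS1).
1.8/1.53 = 1.176 = (1 + 7.68 λ)/(1 + 3.34 λ).
Solving: λ (I_D1 V_DS2 − I_D2 V_DS1) = I_D2 − I_D1, so λ = (1.8 − 1.53) / (1.53 × 7.68 − 1.8 × 3.34) = 0.27 / 5.74 = 0.0471 V⁻¹.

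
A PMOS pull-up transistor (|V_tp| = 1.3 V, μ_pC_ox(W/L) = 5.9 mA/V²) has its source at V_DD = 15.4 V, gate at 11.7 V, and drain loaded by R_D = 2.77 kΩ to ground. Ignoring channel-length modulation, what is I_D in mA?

V_SG = V_DD − V_G = 15.4 − 11.7 = 3.7 V, so V_ov = 3.7 − 1.3 = 2.4 V.
Assume saturation: I_D = ½ k_p V_ov² = 0.5 × 5.9 × 2.4² = 17 mA, giving V_SD = V_DD − I_D R_D = 15.4 − 17 × 2.77 = -31.7 V.
But -31.7 V < V_ov = 2.4 V, so the device is actually in triode.
In triode I_D = k_p[V_ov V_SD − ½ V_SD²] and I_D = (V_DD − V_SD)/R_D. Equating: 8.17 V_SD² − 40.22 V_SD + 15.4 = 0, giving V_SD = 0.418 V (the root below V_ov).
I_D = (15.4 − 0.418) / 2.77 = 5.41 mA.

I_D = 5.41 mA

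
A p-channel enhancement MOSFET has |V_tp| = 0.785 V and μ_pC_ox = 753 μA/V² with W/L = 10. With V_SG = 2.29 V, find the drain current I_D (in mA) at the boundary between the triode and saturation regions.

At the boundary V_SD = V_ov = V_SG − |V_tp| = 2.29 − 0.785 = 1.5 V.
k_p = μ_pC_ox · (W/L) = 7.53 mA/V².
I_D = ½ k_p V_ov² = 0.5 × 7.53 × 1.5² = 8.53 mA.

I_D = 8.53 mA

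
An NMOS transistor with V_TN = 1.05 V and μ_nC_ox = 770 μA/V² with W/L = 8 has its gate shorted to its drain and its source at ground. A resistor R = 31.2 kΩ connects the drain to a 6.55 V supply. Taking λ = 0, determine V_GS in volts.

V_GS = 1.28 V

With gate tied to drain, V_GS = V_DS ≥ V_GS − V_TN, so the device is in saturation.
k_n = μ_nC_ox · (W/L) = 6.16 mA/V².
KCL at the drain: ½ k_n (V_GS − V_TN)² = (V_DD − V_GS)/R.
Let x = V_GS − 1.05. Then 96.1 x² + x − 5.5 = 0, giving x = 0.234 V (positive root), so V_GS = 1.28 V.
I_D = (V_DD − V_GS)/R = (6.55 − 1.28) / 31.2 = 0.169 mA.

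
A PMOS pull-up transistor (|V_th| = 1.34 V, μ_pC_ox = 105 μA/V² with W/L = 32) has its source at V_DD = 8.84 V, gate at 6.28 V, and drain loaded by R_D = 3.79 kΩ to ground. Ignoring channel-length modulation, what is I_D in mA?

V_SG = V_DD − V_G = 8.84 − 6.28 = 2.56 V, so V_ov = 2.56 − 1.34 = 1.22 V.
k_p = μ_pC_ox · (W/L) = 3.36 mA/V².
Assume saturation: I_D = ½ k_p V_ov² = 0.5 × 3.36 × 1.22² = 2.5 mA, giving V_SD = V_DD − I_D R_D = 8.84 − 2.5 × 3.79 = -0.637 V.
But -0.637 V < V_ov = 1.22 V, so the device is actually in triode.
In triode I_D = k_p[V_ov V_SD − ½ V_SD²] and I_D = (V_DD − V_SD)/R_D. Equating: 6.37 V_SD² − 16.54 V_SD + 8.84 = 0, giving V_SD = 0.753 V (the root below V_ov).
I_D = (8.84 − 0.753) / 3.79 = 2.13 mA.

I_D = 2.13 mA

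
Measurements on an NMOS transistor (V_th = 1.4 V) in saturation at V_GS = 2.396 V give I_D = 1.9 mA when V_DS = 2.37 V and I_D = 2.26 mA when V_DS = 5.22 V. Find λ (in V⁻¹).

λ = 0.0789 V⁻¹

With V_GS fixed, I_D ∝ (1 + λ V_DS) in saturation, so I_D2/I_D1 = (1 + λ V_DS2)/(1 + λ V_DS1).
2.26/1.9 = 1.189 = (1 + 5.22 λ)/(1 + 2.37 λ).
Solving: λ (I_D1 V_DS2 − I_D2 V_DS1) = I_D2 − I_D1, so λ = (2.26 − 1.9) / (1.9 × 5.22 − 2.26 × 2.37) = 0.36 / 4.56 = 0.0789 V⁻¹.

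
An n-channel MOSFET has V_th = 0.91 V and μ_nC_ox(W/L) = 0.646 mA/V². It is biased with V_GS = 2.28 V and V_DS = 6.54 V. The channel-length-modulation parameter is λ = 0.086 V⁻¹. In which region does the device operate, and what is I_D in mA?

V_ov = V_GS − V_th = 2.28 − 0.91 = 1.37 V.
Since V_DS = 6.54 V ≥ V_ov = 1.37 V, the device is in saturation.
I_D = ½ k_n V_ov² (1 + λ V_DS) = 0.5 × 0.646 × 1.37² × (1 + 0.086 × 6.54) = 0.947 mA.

Saturation; I_D = 0.947 mA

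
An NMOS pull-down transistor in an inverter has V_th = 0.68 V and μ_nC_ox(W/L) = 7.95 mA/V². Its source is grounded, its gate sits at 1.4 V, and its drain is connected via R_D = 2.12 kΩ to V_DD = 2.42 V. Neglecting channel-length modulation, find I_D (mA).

V_GS = V_G = 1.4 V, so V_ov = 1.4 − 0.68 = 0.72 V.
Assume saturation: I_D = ½ k_n V_ov² = 0.5 × 7.95 × 0.72² = 2.06 mA, giving V_DS = V_DD − I_D R_D = 2.42 − 2.06 × 2.12 = -1.95 V.
But -1.95 V < V_ov = 0.72 V, so the device is actually in triode.
In triode I_D = k_n[V_ov V_DS − ½ V_DS²] and I_D = (V_DD − V_DS)/R_D. Equating: 8.43 V_DS² − 13.13 V_DS + 2.42 = 0, giving V_DS = 0.213 V (the root below V_ov).
I_D = (2.42 − 0.213) / 2.12 = 1.04 mA.

I_D = 1.04 mA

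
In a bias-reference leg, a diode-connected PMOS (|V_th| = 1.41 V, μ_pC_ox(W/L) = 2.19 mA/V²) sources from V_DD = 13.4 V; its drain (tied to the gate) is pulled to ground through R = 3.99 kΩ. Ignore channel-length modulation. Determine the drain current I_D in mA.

I_D = 2.62 mA

With gate tied to drain, V_SG = V_SD ≥ V_SG − |V_th|, so the device is in saturation.
KCL at the drain: ½ k_p (V_SG − |V_th|)² = (V_DD − V_SG)/R.
Let x = V_SG − 1.41. Then 4.37 x² + x − 11.99 = 0, giving x = 1.55 V (positive root), so V_SG = 2.96 V.
I_D = (V_DD − V_SG)/R = (13.4 − 2.96) / 3.99 = 2.62 mA.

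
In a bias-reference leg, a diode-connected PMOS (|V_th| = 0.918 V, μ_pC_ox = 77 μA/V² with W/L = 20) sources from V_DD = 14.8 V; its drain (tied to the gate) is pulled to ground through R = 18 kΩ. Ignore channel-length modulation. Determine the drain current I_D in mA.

I_D = 0.718 mA

With gate tied to drain, V_SG = V_SD ≥ V_SG − |V_th|, so the device is in saturation.
k_p = μ_pC_ox · (W/L) = 1.54 mA/V².
KCL at the drain: ½ k_p (V_SG − |V_th|)² = (V_DD − V_SG)/R.
Let x = V_SG − 0.918. Then 13.9 x² + x − 13.88 = 0, giving x = 0.965 V (positive root), so V_SG = 1.88 V.
I_D = (V_DD − V_SG)/R = (14.8 − 1.88) / 18 = 0.718 mA.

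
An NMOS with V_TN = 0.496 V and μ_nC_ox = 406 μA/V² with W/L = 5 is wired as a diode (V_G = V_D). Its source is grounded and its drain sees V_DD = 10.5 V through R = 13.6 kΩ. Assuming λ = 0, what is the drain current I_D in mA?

With gate tied to drain, V_GS = V_DS ≥ V_GS − V_TN, so the device is in saturation.
k_n = μ_nC_ox · (W/L) = 2.03 mA/V².
KCL at the drain: ½ k_n (V_GS − V_TN)² = (V_DD − V_GS)/R.
Let x = V_GS − 0.496. Then 13.8 x² + x − 10 = 0, giving x = 0.816 V (positive root), so V_GS = 1.31 V.
I_D = (V_DD − V_GS)/R = (10.5 − 1.31) / 13.6 = 0.676 mA.

I_D = 0.676 mA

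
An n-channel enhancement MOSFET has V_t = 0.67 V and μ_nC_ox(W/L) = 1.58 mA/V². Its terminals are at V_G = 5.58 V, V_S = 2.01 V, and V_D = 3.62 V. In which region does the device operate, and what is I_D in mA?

Triode; I_D = 5.33 mA

V_GS = V_G − V_S = 5.58 − 2.01 = 3.57 V; V_DS = V_D − V_S = 3.62 − 2.01 = 1.61 V.
V_ov = V_GS − V_t = 3.57 − 0.67 = 2.9 V.
Since V_DS = 1.61 V < V_ov = 2.9 V, the device is in the triode region.
I_D = k_n [V_ov · V_DS − ½ V_DS²] = 1.58 × [2.9 × 1.61 − 0.5 × 1.61²] = 5.33 mA.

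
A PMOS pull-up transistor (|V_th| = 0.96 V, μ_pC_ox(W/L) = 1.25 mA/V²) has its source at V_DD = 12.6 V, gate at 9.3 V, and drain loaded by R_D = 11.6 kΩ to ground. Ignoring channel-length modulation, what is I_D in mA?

I_D = 1.05 mA

V_SG = V_DD − V_G = 12.6 − 9.3 = 3.3 V, so V_ov = 3.3 − 0.96 = 2.34 V.
Assume saturation: I_D = ½ k_p V_ov² = 0.5 × 1.25 × 2.34² = 3.42 mA, giving V_SD = V_DD − I_D R_D = 12.6 − 3.42 × 11.6 = -27.1 V.
But -27.1 V < V_ov = 2.34 V, so the device is actually in triode.
In triode I_D = k_p[V_ov V_SD − ½ V_SD²] and I_D = (V_DD − V_SD)/R_D. Equating: 7.25 V_SD² − 34.93 V_SD + 12.6 = 0, giving V_SD = 0.393 V (the root below V_ov).
I_D = (12.6 − 0.393) / 11.6 = 1.05 mA.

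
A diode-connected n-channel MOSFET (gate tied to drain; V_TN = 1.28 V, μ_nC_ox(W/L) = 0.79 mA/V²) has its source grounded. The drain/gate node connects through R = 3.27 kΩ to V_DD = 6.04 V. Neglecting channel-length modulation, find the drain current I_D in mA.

I_D = 0.975 mA

With gate tied to drain, V_GS = V_DS ≥ V_GS − V_TN, so the device is in saturation.
KCL at the drain: ½ k_n (V_GS − V_TN)² = (V_DD − V_GS)/R.
Let x = V_GS − 1.28. Then 1.29 x² + x − 4.76 = 0, giving x = 1.57 V (positive root), so V_GS = 2.85 V.
I_D = (V_DD − V_GS)/R = (6.04 − 2.85) / 3.27 = 0.975 mA.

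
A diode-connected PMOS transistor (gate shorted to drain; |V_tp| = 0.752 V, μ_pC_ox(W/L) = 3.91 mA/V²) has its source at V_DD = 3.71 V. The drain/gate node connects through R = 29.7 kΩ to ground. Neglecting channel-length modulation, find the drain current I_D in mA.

I_D = 0.0923 mA

With gate tied to drain, V_SG = V_SD ≥ V_SG − |V_tp|, so the device is in saturation.
KCL at the drain: ½ k_p (V_SG − |V_tp|)² = (V_DD − V_SG)/R.
Let x = V_SG − 0.752. Then 58.1 x² + x − 2.958 = 0, giving x = 0.217 V (positive root), so V_SG = 0.969 V.
I_D = (V_DD − V_SG)/R = (3.71 − 0.969) / 29.7 = 0.0923 mA.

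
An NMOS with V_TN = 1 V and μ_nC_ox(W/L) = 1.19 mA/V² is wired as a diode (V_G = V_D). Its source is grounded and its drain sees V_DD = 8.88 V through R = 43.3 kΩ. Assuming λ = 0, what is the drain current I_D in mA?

With gate tied to drain, V_GS = V_DS ≥ V_GS − V_TN, so the device is in saturation.
KCL at the drain: ½ k_n (V_GS − V_TN)² = (V_DD − V_GS)/R.
Let x = V_GS − 1. Then 25.8 x² + x − 7.88 = 0, giving x = 0.534 V (positive root), so V_GS = 1.53 V.
I_D = (V_DD − V_GS)/R = (8.88 − 1.53) / 43.3 = 0.17 mA.

I_D = 0.170 mA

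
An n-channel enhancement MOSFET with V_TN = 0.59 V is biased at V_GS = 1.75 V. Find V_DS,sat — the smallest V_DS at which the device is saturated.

V_DS,sat = 1.16 V

The boundary between triode and saturation is V_DS = V_GS − V_TN = V_ov.
V_ov = 1.75 − 0.59 = 1.16 V.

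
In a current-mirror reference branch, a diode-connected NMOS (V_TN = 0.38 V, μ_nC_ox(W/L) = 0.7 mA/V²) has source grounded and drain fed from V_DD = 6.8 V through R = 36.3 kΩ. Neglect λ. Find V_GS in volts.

V_GS = 1.05 V

With gate tied to drain, V_GS = V_DS ≥ V_GS − V_TN, so the device is in saturation.
KCL at the drain: ½ k_n (V_GS − V_TN)² = (V_DD − V_GS)/R.
Let x = V_GS − 0.38. Then 12.7 x² + x − 6.42 = 0, giving x = 0.673 V (positive root), so V_GS = 1.05 V.
I_D = (V_DD − V_GS)/R = (6.8 − 1.05) / 36.3 = 0.158 mA.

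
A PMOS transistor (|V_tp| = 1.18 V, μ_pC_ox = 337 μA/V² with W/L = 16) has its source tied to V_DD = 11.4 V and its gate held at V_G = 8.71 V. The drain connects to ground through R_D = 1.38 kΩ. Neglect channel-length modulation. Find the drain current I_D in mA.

V_SG = V_DD − V_G = 11.4 − 8.71 = 2.69 V, so V_ov = 2.69 − 1.18 = 1.51 V.
k_p = μ_pC_ox · (W/L) = 5.392 mA/V².
Assume saturation: I_D = ½ k_p V_ov² = 0.5 × 5.392 × 1.51² = 6.15 mA, giving V_SD = V_DD − I_D R_D = 11.4 − 6.15 × 1.38 = 2.92 V.
V_SD = 2.92 V ≥ V_ov = 1.51 V, confirming saturation.

I_D = 6.15 mA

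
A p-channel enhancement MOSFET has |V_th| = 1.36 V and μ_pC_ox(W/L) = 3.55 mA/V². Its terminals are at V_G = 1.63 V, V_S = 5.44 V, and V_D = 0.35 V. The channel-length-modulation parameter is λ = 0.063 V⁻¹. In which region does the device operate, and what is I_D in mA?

V_SG = V_S − V_G = 5.44 − 1.63 = 3.81 V; V_SD = V_S − V_D = 5.44 − 0.35 = 5.09 V.
V_ov = V_SG − |V_th| = 3.81 − 1.36 = 2.45 V.
Since V_SD = 5.09 V ≥ V_ov = 2.45 V, the device is in saturation.
I_D = ½ k_p V_ov² (1 + λ V_SD) = 0.5 × 3.55 × 2.45² × (1 + 0.063 × 5.09) = 14.1 mA.

Saturation; I_D = 14.1 mA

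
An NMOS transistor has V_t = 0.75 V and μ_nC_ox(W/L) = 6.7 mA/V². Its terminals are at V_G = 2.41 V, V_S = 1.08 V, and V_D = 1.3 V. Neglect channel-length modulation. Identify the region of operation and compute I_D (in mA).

V_GS = V_G − V_S = 2.41 − 1.08 = 1.33 V; V_DS = V_D − V_S = 1.3 − 1.08 = 0.22 V.
V_ov = V_GS − V_t = 1.33 − 0.75 = 0.58 V.
Since V_DS = 0.22 V < V_ov = 0.58 V, the device is in the triode region.
I_D = k_n [V_ov · V_DS − ½ V_DS²] = 6.7 × [0.58 × 0.22 − 0.5 × 0.22²] = 0.693 mA.

Triode; I_D = 0.693 mA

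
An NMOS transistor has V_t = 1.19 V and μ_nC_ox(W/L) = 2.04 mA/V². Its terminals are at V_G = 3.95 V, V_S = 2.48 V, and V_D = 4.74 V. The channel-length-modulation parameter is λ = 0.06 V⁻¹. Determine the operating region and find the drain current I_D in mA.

V_GS = V_G − V_S = 3.95 − 2.48 = 1.47 V; V_DS = V_D − V_S = 4.74 − 2.48 = 2.26 V.
V_ov = V_GS − V_t = 1.47 − 1.19 = 0.28 V.
Since V_DS = 2.26 V ≥ V_ov = 0.28 V, the device is in saturation.
I_D = ½ k_n V_ov² (1 + λ V_DS) = 0.5 × 2.04 × 0.28² × (1 + 0.06 × 2.26) = 0.0908 mA.

Saturation; I_D = 0.0908 mA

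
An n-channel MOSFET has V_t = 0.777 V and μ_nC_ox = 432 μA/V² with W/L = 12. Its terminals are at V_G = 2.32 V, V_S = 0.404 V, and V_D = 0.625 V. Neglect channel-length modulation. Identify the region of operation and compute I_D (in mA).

Triode; I_D = 1.18 mA

V_GS = V_G − V_S = 2.32 − 0.404 = 1.92 V; V_DS = V_D − V_S = 0.625 − 0.404 = 0.221 V.
k_n = μ_nC_ox · (W/L) = 5.184 mA/V².
V_ov = V_GS − V_t = 1.92 − 0.777 = 1.14 V.
Since V_DS = 0.221 V < V_ov = 1.14 V, the device is in the triode region.
I_D = k_n [V_ov · V_DS − ½ V_DS²] = 5.184 × [1.14 × 0.221 − 0.5 × 0.221²] = 1.18 mA.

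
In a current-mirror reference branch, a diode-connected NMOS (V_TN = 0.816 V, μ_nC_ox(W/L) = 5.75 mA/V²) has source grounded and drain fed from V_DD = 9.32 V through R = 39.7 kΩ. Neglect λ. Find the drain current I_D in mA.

With gate tied to drain, V_GS = V_DS ≥ V_GS − V_TN, so the device is in saturation.
KCL at the drain: ½ k_n (V_GS − V_TN)² = (V_DD − V_GS)/R.
Let x = V_GS − 0.816. Then 114 x² + x − 8.504 = 0, giving x = 0.269 V (positive root), so V_GS = 1.08 V.
I_D = (V_DD − V_GS)/R = (9.32 − 1.08) / 39.7 = 0.207 mA.

I_D = 0.207 mA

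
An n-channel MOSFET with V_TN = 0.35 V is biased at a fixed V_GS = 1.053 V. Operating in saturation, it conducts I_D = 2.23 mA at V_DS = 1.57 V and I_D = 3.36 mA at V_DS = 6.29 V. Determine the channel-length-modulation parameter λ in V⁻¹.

λ = 0.129 V⁻¹

With V_GS fixed, I_D ∝ (1 + λ V_DS) in saturation, so I_D2/I_D1 = (1 + λ V_DS2)/(1 + λ V_DS1).
3.36/2.23 = 1.507 = (1 + 6.29 λ)/(1 + 1.57 λ).
Solving: λ (I_D1 V_DS2 − I_D2 V_DS1) = I_D2 − I_D1, so λ = (3.36 − 2.23) / (2.23 × 6.29 − 3.36 × 1.57) = 1.13 / 8.75 = 0.129 V⁻¹.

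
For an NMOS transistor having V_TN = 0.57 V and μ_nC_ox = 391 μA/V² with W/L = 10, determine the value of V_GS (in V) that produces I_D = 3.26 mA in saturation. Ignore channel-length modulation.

k_n = μ_nC_ox · (W/L) = 3.91 mA/V².
In saturation I_D = ½ k_n (V_GS − V_TN)², so V_GS − V_TN = √(2 I_D / k_n) = √(2 × 3.26 / 3.91) = 1.29 V.
V_GS = 0.57 + 1.29 = 1.86 V.

V_GS = 1.86 V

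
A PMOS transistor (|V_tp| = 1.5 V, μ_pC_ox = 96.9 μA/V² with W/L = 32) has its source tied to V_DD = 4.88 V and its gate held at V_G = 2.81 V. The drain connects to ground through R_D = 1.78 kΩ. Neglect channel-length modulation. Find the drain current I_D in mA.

I_D = 0.504 mA

V_SG = V_DD − V_G = 4.88 − 2.81 = 2.07 V, so V_ov = 2.07 − 1.5 = 0.57 V.
k_p = μ_pC_ox · (W/L) = 3.101 mA/V².
Assume saturation: I_D = ½ k_p V_ov² = 0.5 × 3.101 × 0.57² = 0.504 mA, giving V_SD = V_DD − I_D R_D = 4.88 − 0.504 × 1.78 = 3.98 V.
V_SD = 3.98 V ≥ V_ov = 0.57 V, confirming saturation.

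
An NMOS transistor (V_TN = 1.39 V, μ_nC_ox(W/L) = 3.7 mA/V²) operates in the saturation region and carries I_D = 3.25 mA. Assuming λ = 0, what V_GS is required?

In saturation I_D = ½ k_n (V_GS − V_TN)², so V_GS − V_TN = √(2 I_D / k_n) = √(2 × 3.25 / 3.7) = 1.33 V.
V_GS = 1.39 + 1.33 = 2.72 V.

V_GS = 2.72 V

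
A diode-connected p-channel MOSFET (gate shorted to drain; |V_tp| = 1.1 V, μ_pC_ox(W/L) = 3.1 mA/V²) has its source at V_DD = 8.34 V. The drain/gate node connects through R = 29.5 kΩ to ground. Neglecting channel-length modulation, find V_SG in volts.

V_SG = 1.49 V

With gate tied to drain, V_SG = V_SD ≥ V_SG − |V_tp|, so the device is in saturation.
KCL at the drain: ½ k_p (V_SG − |V_tp|)² = (V_DD − V_SG)/R.
Let x = V_SG − 1.1. Then 45.7 x² + x − 7.24 = 0, giving x = 0.387 V (positive root), so V_SG = 1.49 V.
I_D = (V_DD − V_SG)/R = (8.34 − 1.49) / 29.5 = 0.232 mA.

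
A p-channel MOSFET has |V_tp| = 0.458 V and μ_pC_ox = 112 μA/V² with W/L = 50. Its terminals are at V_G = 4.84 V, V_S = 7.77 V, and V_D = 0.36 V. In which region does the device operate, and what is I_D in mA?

Saturation; I_D = 17.1 mA

V_SG = V_S − V_G = 7.77 − 4.84 = 2.93 V; V_SD = V_S − V_D = 7.77 − 0.36 = 7.41 V.
k_p = μ_pC_ox · (W/L) = 5.6 mA/V².
V_ov = V_SG − |V_tp| = 2.93 − 0.458 = 2.47 V.
Since V_SD = 7.41 V ≥ V_ov = 2.47 V, the device is in saturation.
I_D = ½ k_p V_ov² = 0.5 × 5.6 × 2.47² = 17.1 mA.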